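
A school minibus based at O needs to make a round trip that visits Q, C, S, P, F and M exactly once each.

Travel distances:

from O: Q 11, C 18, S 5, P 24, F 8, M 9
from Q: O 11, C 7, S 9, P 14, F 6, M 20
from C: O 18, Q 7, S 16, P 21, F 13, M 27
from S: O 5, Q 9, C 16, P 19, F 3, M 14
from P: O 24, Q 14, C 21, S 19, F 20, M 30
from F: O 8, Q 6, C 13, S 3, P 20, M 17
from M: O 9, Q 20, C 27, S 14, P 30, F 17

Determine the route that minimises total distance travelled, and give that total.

Minimum total distance: 81.

O→Q→C→S→P→F→M→O: 11+7+16+19+20+17+9 = 99
O→Q→C→S→P→M→F→O: 11+7+16+19+30+17+8 = 108
O→Q→C→S→F→P→M→O: 11+7+16+3+20+30+9 = 96
O→Q→C→S→F→M→P→O: 11+7+16+3+17+30+24 = 108
O→Q→C→S→M→P→F→O: 11+7+16+14+30+20+8 = 106
O→Q→C→S→M→F→P→O: 11+7+16+14+17+20+24 = 109
O→Q→C→P→S→F→M→O: 11+7+21+19+3+17+9 = 87
O→Q→C→P→S→M→F→O: 11+7+21+19+14+17+8 = 97
… (352 more)
O→S→F→Q→C→P→M→O: 5+3+6+7+21+30+9 = 81  ← best
The minimum is 81.
One optimal route: O → S → F → Q → C → P → M → O (or its reverse).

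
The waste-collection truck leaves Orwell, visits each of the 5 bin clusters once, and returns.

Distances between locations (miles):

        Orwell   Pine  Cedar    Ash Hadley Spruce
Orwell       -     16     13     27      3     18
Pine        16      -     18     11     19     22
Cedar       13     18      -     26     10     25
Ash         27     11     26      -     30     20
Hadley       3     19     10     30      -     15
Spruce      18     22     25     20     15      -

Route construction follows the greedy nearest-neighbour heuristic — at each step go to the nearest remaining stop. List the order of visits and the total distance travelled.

At Orwell the remaining stops are Hadley 3, Cedar 13, Pine 16, Spruce 18, Ash 27; go to Hadley.
At Hadley the remaining stops are Cedar 10, Spruce 15, Pine 19, Ash 30; go to Cedar.
At Cedar the remaining stops are Pine 18, Spruce 25, Ash 26; go to Pine.
At Pine the remaining stops are Ash 11, Spruce 22; go to Ash.
At Ash the remaining stops are Spruce 20; go to Spruce.
Return Spruce→Orwell: 18.
Total = 3 + 10 + 18 + 11 + 20 + 18 = 80.

Total distance 80 miles via the nearest-neighbour route Orwell → Hadley → Cedar → Pine → Ash → Spruce → Orwell.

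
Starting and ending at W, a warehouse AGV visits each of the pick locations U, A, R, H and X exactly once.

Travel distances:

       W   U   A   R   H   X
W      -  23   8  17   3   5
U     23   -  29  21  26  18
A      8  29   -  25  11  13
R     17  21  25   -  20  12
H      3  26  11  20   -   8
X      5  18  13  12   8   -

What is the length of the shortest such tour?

Shortest round trip = 81.

With 5 stops there are 5!/2 = 60 distinct round trips (a route and its reverse cost the same).
W→U→A→R→H→X→W: 23+29+25+20+8+5 = 110
W→U→A→R→X→H→W: 23+29+25+12+8+3 = 100
W→U→A→H→R→X→W: 23+29+11+20+12+5 = 100
W→U→A→H→X→R→W: 23+29+11+8+12+17 = 100
W→U→A→X→R→H→W: 23+29+13+12+20+3 = 100
W→U→A→X→H→R→W: 23+29+13+8+20+17 = 110
W→U→R→A→H→X→W: 23+21+25+11+8+5 = 93
W→U→R→A→X→H→W: 23+21+25+13+8+3 = 93
W→U→R→H→A→X→W: 23+21+20+11+13+5 = 93
W→U→R→H→X→A→W: 23+21+20+8+13+8 = 93
W→U→R→X→A→H→W: 23+21+12+13+11+3 = 83
W→U→R→X→H→A→W: 23+21+12+8+11+8 = 83
W→U→H→A→R→X→W: 23+26+11+25+12+5 = 102
W→U→H→A→X→R→W: 23+26+11+13+12+17 = 102
… (46 more)
W→A→U→R→X→H→W: 8+29+21+12+8+3 = 81  ← best
The minimum is 81.
One optimal route: W → A → U → R → X → H → W (or its reverse).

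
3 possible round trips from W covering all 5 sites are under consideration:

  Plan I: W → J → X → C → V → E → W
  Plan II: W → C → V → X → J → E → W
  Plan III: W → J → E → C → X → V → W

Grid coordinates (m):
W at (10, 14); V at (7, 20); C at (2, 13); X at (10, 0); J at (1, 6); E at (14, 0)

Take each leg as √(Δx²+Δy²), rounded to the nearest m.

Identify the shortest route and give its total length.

77 m — Plan II is the shortest.

Plan I: 12 + 11 + 15 + 9 + 21 + 15 = 83
Plan II: 8 + 9 + 20 + 11 + 14 + 15 = 77
Plan III: 12 + 14 + 18 + 15 + 20 + 7 = 86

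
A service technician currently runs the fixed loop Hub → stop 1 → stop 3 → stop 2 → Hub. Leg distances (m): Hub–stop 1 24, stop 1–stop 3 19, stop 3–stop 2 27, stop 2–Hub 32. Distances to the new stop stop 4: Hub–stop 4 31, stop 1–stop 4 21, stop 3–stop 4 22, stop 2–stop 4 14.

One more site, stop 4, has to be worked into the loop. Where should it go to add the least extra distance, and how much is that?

Insertion cost between consecutive stops i–j is d(i,stop 4) + d(stop 4,j) − d(i,j):
  between Hub and stop 1: 31 + 21 − 24 = 28
  between stop 1 and stop 3: 21 + 22 − 19 = 24
  between stop 3 and stop 2: 22 + 14 − 27 = 9
  between stop 2 and Hub: 14 + 31 − 32 = 13
Cheapest insertion is between stop 3 and stop 2, adding 9.
New total = 102 + 9 = 111.

Adding 9 m by placing stop 4 on the stop 3–stop 2 leg.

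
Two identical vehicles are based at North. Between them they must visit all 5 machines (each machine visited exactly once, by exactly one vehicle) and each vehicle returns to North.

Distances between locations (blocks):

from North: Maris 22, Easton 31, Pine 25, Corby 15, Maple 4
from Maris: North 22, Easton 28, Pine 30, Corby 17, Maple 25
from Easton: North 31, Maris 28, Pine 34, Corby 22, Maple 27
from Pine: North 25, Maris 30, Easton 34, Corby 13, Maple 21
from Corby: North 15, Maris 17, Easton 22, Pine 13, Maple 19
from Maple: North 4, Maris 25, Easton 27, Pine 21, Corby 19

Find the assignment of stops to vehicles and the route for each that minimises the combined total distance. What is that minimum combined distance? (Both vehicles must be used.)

Check every non-empty split of the stops between the two vehicles; for each half take its own optimal tour:
  {Maris} + {Easton, Pine, Corby, Maple}: 44 + 91 = 135
  {Easton} + {Maris, Pine, Corby, Maple}: 62 + 77 = 139
  {Maris, Easton} + {Pine, Corby, Maple}: 81 + 53 = 134
  {Pine} + {Maris, Easton, Corby, Maple}: 50 + 91 = 141
  {Maris, Pine} + {Easton, Corby, Maple}: 77 + 68 = 145
  {Easton, Pine} + {Maris, Corby, Maple}: 90 + 61 = 151
  … (15 splits in total)
  {Maris, Easton, Pine, Corby} + {Maple}: 110 + 8 = 118  ← best
Best: vehicle 1 North → Maris → Easton → Corby → Pine → North = 110; vehicle 2 North → Maple → North = 8; combined 118.

Minimum combined distance: 118 blocks.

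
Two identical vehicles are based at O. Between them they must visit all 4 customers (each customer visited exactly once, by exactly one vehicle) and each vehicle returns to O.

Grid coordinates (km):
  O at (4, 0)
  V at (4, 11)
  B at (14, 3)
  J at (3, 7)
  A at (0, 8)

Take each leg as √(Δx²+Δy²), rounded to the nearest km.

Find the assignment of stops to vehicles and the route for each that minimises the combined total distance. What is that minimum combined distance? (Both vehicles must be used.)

45 km — the smallest possible combined total.

Try each way of splitting the stops between the two vehicles (each non-empty) and, for each split, find the best tour for each vehicle:
  {V} + {B, J, A}: 22 + 34 = 56
  {B} + {V, J, A}: 20 + 25 = 45
  {V, B} + {J, A}: 34 + 19 = 53
  {J} + {V, B, A}: 14 + 37 = 51
  {V, J} + {B, A}: 22 + 34 = 56
  {B, J} + {V, A}: 29 + 25 = 54
  … (7 splits in total)
Best: vehicle 1 O → B → O = 20; vehicle 2 O → J → V → A → O = 25; combined 45.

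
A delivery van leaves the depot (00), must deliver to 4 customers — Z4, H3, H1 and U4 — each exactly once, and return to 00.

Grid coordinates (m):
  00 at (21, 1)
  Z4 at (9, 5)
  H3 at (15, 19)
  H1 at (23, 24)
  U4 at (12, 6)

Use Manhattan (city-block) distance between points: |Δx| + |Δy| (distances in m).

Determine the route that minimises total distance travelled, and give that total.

74 m — the shortest possible round trip.

00→Z4→H3→H1→U4→00: 16+20+13+29+14 = 92
00→Z4→H3→U4→H1→00: 16+20+16+29+25 = 106
00→Z4→H1→H3→U4→00: 16+33+13+16+14 = 92
00→Z4→H1→U4→H3→00: 16+33+29+16+24 = 118
00→Z4→U4→H3→H1→00: 16+4+16+13+25 = 74
00→Z4→U4→H1→H3→00: 16+4+29+13+24 = 86
00→H3→Z4→H1→U4→00: 24+20+33+29+14 = 120
00→H3→Z4→U4→H1→00: 24+20+4+29+25 = 102
00→H3→H1→Z4→U4→00: 24+13+33+4+14 = 88
00→H3→U4→Z4→H1→00: 24+16+4+33+25 = 102
00→H1→Z4→H3→U4→00: 25+33+20+16+14 = 108
00→H1→H3→Z4→U4→00: 25+13+20+4+14 = 76
The minimum is 74.
One optimal route: 00 → Z4 → U4 → H3 → H1 → 00 (or its reverse).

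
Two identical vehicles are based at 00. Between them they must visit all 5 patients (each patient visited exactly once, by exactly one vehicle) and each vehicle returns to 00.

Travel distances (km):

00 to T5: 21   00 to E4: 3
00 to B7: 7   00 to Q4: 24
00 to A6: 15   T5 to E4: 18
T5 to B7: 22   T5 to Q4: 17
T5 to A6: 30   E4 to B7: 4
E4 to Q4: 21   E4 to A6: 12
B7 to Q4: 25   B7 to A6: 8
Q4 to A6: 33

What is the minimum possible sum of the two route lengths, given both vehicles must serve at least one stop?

Check every non-empty split of the stops between the two vehicles; for each half take its own optimal tour:
  {T5} + {E4, B7, Q4, A6}: 42 + 72 = 114
  {E4} + {T5, B7, Q4, A6}: 6 + 86 = 92
  {T5, E4} + {B7, Q4, A6}: 42 + 72 = 114
  {B7} + {T5, E4, Q4, A6}: 14 + 86 = 100
  {T5, B7} + {E4, Q4, A6}: 50 + 72 = 122
  {E4, B7} + {T5, Q4, A6}: 14 + 86 = 100
  … (15 splits in total)
Best: vehicle 1 00 → E4 → 00 = 6; vehicle 2 00 → T5 → Q4 → B7 → A6 → 00 = 86; combined 92.

Minimum combined distance: 92 km.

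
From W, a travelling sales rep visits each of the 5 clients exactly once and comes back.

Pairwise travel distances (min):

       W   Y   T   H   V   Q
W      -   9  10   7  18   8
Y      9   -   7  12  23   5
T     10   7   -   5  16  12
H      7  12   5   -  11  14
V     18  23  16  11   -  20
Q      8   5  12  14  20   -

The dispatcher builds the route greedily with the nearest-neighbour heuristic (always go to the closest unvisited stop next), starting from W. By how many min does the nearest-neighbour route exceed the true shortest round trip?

W: H=7, Q=8, Y=9, T=10, V=18 ⇒ H
H: T=5, V=11, Y=12, Q=14 ⇒ T
T: Y=7, Q=12, V=16 ⇒ Y
Y: Q=5, V=23 ⇒ Q
Q: V=20 ⇒ V
NN route W → H → T → Y → Q → V → W costs 62.
Optimal: W → H → V → T → Y → Q → W costs 54 (by enumerating all 60 distinct tours).
Excess = 62 − 54 = 8.

The nearest-neighbour route is 8 min longer than optimal.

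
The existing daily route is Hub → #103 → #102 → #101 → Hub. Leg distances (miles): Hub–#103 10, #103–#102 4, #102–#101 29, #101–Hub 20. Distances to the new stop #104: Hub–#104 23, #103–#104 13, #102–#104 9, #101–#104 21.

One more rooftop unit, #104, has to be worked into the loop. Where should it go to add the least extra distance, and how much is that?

Insertion cost between consecutive stops i–j is d(i,#104) + d(#104,j) − d(i,j):
  between Hub and #103: 23 + 13 − 10 = 26
  between #103 and #102: 13 + 9 − 4 = 18
  between #102 and #101: 9 + 21 − 29 = 1
  between #101 and Hub: 21 + 23 − 20 = 24
Cheapest insertion is between #102 and #101, adding 1.
New total = 63 + 1 = 64.

+1 miles — insert #104 between #102 and #101.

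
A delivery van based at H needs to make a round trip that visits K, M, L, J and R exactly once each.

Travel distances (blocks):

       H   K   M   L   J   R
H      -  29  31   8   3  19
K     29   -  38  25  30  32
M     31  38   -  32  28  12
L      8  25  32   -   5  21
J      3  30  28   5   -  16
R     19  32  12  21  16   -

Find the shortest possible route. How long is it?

H-K-M-L-J-R-H: 29+38+32+5+16+19 = 139
H-K-M-L-R-J-H: 29+38+32+21+16+3 = 139
H-K-M-J-L-R-H: 29+38+28+5+21+19 = 140
H-K-M-J-R-L-H: 29+38+28+16+21+8 = 140
H-K-M-R-L-J-H: 29+38+12+21+5+3 = 108
H-K-M-R-J-L-H: 29+38+12+16+5+8 = 108
H-K-L-M-J-R-H: 29+25+32+28+16+19 = 149
H-K-L-M-R-J-H: 29+25+32+12+16+3 = 117
H-K-L-J-M-R-H: 29+25+5+28+12+19 = 118
H-K-L-J-R-M-H: 29+25+5+16+12+31 = 118
H-K-L-R-M-J-H: 29+25+21+12+28+3 = 118
H-K-L-R-J-M-H: 29+25+21+16+28+31 = 150
H-K-J-M-L-R-H: 29+30+28+32+21+19 = 159
H-K-J-M-R-L-H: 29+30+28+12+21+8 = 128
… (46 more)
H-L-K-M-R-J-H: 8+25+38+12+16+3 = 102  ← best
The minimum is 102.
One optimal route: H → L → K → M → R → J → H (or its reverse).

102 blocks — the shortest possible round trip.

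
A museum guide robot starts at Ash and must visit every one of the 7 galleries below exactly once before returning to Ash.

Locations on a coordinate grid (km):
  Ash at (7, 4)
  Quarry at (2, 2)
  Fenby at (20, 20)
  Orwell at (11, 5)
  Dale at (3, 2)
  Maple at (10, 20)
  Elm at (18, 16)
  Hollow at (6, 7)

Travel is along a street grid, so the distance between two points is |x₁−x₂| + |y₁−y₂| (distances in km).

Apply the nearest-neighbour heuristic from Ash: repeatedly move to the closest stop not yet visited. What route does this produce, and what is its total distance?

Ash → [Hollow:4 / Orwell:5 / Dale:6 / Quarry:7 / Maple:19 / Elm:23 / Fenby:29] → Hollow (4)
Hollow → [Orwell:7 / Dale:8 / Quarry:9 / Maple:17 / Elm:21 / Fenby:27] → Orwell (7)
Orwell → [Dale:11 / Quarry:12 / Maple:16 / Elm:18 / Fenby:24] → Dale (11)
Dale → [Quarry:1 / Maple:25 / Elm:29 / Fenby:35] → Quarry (1)
Quarry → [Maple:26 / Elm:30 / Fenby:36] → Maple (26)
Maple → [Fenby:10 / Elm:12] → Fenby (10)
Fenby → [Elm:6] → Elm (6)
Return Elm→Ash: 23.
Total = 4 + 7 + 11 + 1 + 26 + 10 + 6 + 23 = 88.

Nearest-neighbour total = 88 km; route Ash → Hollow → Orwell → Dale → Quarry → Maple → Fenby → Elm → Ash.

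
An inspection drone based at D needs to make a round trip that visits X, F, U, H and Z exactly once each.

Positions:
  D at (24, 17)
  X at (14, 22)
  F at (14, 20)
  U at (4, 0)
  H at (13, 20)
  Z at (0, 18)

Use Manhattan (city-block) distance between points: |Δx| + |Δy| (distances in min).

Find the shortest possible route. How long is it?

Shortest round trip = 92 min.

There are 60 distinct closed tours to check (reversals are equivalent).
D - X - F - U - H - Z - D: 15+2+30+29+15+25 = 116
D - X - F - U - Z - H - D: 15+2+30+22+15+14 = 98
D - X - F - H - U - Z - D: 15+2+1+29+22+25 = 94
D - X - F - H - Z - U - D: 15+2+1+15+22+37 = 92
D - X - F - Z - U - H - D: 15+2+16+22+29+14 = 98
D - X - F - Z - H - U - D: 15+2+16+15+29+37 = 114
D - X - U - F - H - Z - D: 15+32+30+1+15+25 = 118
D - X - U - F - Z - H - D: 15+32+30+16+15+14 = 122
D - X - U - H - F - Z - D: 15+32+29+1+16+25 = 118
D - X - U - H - Z - F - D: 15+32+29+15+16+13 = 120
D - X - U - Z - F - H - D: 15+32+22+16+1+14 = 100
D - X - U - Z - H - F - D: 15+32+22+15+1+13 = 98
D - X - H - F - U - Z - D: 15+3+1+30+22+25 = 96
D - X - H - F - Z - U - D: 15+3+1+16+22+37 = 94
… (46 more)
The minimum is 92.
One optimal route: D → X → F → H → Z → U → D (or its reverse).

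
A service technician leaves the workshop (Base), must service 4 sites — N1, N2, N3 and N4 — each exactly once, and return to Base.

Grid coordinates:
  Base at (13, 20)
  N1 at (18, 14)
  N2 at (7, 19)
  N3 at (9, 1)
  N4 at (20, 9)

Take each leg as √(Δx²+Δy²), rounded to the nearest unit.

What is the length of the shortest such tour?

There are 12 distinct closed tours to check (reversals are equivalent).
Base-N1-N2-N3-N4-Base: 8+12+18+14+13 = 65
Base-N1-N2-N4-N3-Base: 8+12+16+14+19 = 69
Base-N1-N3-N2-N4-Base: 8+16+18+16+13 = 71
Base-N1-N3-N4-N2-Base: 8+16+14+16+6 = 60
Base-N1-N4-N2-N3-Base: 8+5+16+18+19 = 66
Base-N1-N4-N3-N2-Base: 8+5+14+18+6 = 51
Base-N2-N1-N3-N4-Base: 6+12+16+14+13 = 61
Base-N2-N1-N4-N3-Base: 6+12+5+14+19 = 56
Base-N2-N3-N1-N4-Base: 6+18+16+5+13 = 58
Base-N2-N4-N1-N3-Base: 6+16+5+16+19 = 62
Base-N3-N1-N2-N4-Base: 19+16+12+16+13 = 76
Base-N3-N2-N1-N4-Base: 19+18+12+5+13 = 67
The minimum is 51.
One optimal route: Base → N1 → N4 → N3 → N2 → Base (or its reverse).

51 — the shortest possible round trip.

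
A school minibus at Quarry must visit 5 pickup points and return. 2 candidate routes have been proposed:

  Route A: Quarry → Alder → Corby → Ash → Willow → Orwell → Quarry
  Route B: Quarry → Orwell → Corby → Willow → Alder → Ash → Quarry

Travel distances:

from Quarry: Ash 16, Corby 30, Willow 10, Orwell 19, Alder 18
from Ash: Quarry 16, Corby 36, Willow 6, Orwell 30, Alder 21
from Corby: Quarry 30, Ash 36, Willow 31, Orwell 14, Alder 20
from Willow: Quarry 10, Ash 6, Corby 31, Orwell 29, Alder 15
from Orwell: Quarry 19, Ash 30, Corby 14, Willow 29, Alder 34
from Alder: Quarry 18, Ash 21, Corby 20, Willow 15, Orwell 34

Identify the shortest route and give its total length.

Route A: 18 + 20 + 36 + 6 + 29 + 19 = 128
Route B: 19 + 14 + 31 + 15 + 21 + 16 = 116

Shortest is Route B, total 116.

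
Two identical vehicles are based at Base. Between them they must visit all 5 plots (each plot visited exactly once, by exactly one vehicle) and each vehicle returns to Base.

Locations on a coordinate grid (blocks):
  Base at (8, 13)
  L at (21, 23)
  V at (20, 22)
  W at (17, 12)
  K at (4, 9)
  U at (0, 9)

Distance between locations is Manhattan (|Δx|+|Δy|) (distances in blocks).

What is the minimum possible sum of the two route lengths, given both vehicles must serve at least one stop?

Check every non-empty split of the stops between the two vehicles; for each half take its own optimal tour:
  {L} + {V, W, K, U}: 46 + 66 = 112
  {V} + {L, W, K, U}: 42 + 70 = 112
  {L, V} + {W, K, U}: 46 + 42 = 88
  {W} + {L, V, K, U}: 20 + 70 = 90
  {L, W} + {V, K, U}: 48 + 66 = 114
  {V, W} + {L, K, U}: 44 + 70 = 114
  … (15 splits in total)
  {L, V, W} + {K, U}: 48 + 24 = 72  ← best
Best: vehicle 1 Base → L → V → W → Base = 48; vehicle 2 Base → K → U → Base = 24; combined 72.

Minimum combined distance: 72 blocks.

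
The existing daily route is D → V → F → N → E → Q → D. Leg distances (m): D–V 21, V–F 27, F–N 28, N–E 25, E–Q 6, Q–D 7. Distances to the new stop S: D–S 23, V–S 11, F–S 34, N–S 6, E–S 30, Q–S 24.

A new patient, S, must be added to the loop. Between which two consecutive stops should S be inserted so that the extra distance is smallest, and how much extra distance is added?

Minimum extra distance: 11 m, inserting S between N and E.

Insertion cost between consecutive stops i–j is d(i,S) + d(S,j) − d(i,j):
  between D and V: 23 + 11 − 21 = 13
  between V and F: 11 + 34 − 27 = 18
  between F and N: 34 + 6 − 28 = 12
  between N and E: 6 + 30 − 25 = 11
  between E and Q: 30 + 24 − 6 = 48
  between Q and D: 24 + 23 − 7 = 40
Cheapest insertion is between N and E, adding 11.
New total = 114 + 11 = 125.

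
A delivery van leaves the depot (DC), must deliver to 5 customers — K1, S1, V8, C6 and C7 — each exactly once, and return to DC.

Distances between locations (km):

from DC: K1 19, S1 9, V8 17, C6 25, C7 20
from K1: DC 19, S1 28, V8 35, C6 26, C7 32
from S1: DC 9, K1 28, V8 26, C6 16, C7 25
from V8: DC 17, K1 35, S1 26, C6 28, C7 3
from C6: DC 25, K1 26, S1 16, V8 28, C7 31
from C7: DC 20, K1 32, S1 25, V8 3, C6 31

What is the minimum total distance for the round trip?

With 5 stops there are 5!/2 = 60 distinct round trips (a route and its reverse cost the same).
DC → K1 → S1 → V8 → C6 → C7 → DC: 19+28+26+28+31+20 = 152
DC → K1 → S1 → V8 → C7 → C6 → DC: 19+28+26+3+31+25 = 132
DC → K1 → S1 → C6 → V8 → C7 → DC: 19+28+16+28+3+20 = 114
DC → K1 → S1 → C6 → C7 → V8 → DC: 19+28+16+31+3+17 = 114
DC → K1 → S1 → C7 → V8 → C6 → DC: 19+28+25+3+28+25 = 128
DC → K1 → S1 → C7 → C6 → V8 → DC: 19+28+25+31+28+17 = 148
DC → K1 → V8 → S1 → C6 → C7 → DC: 19+35+26+16+31+20 = 147
DC → K1 → V8 → S1 → C7 → C6 → DC: 19+35+26+25+31+25 = 161
DC → K1 → V8 → C6 → S1 → C7 → DC: 19+35+28+16+25+20 = 143
DC → K1 → V8 → C6 → C7 → S1 → DC: 19+35+28+31+25+9 = 147
DC → K1 → V8 → C7 → S1 → C6 → DC: 19+35+3+25+16+25 = 123
DC → K1 → V8 → C7 → C6 → S1 → DC: 19+35+3+31+16+9 = 113
DC → K1 → C6 → S1 → V8 → C7 → DC: 19+26+16+26+3+20 = 110
DC → K1 → C6 → S1 → C7 → V8 → DC: 19+26+16+25+3+17 = 106
… (46 more)
DC → S1 → C6 → K1 → C7 → V8 → DC: 9+16+26+32+3+17 = 103  ← best
The minimum is 103.
One optimal route: DC → S1 → C6 → K1 → C7 → V8 → DC (or its reverse).

Shortest round trip = 103 km.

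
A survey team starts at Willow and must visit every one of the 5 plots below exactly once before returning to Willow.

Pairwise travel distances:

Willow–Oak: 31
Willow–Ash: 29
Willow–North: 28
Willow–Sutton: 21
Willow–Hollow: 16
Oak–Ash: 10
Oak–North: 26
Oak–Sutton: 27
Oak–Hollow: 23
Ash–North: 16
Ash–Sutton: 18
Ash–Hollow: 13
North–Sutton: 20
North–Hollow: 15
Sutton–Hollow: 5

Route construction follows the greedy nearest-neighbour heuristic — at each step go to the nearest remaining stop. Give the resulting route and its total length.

103 along Willow → Hollow → Sutton → Ash → Oak → North → Willow.

At Willow the remaining stops are Hollow 16, Sutton 21, North 28, Ash 29, Oak 31; go to Hollow.
At Hollow the remaining stops are Sutton 5, Ash 13, North 15, Oak 23; go to Sutton.
At Sutton the remaining stops are Ash 18, North 20, Oak 27; go to Ash.
At Ash the remaining stops are Oak 10, North 16; go to Oak.
At Oak the remaining stops are North 26; go to North.
Return North→Willow: 28.
Total = 16 + 5 + 18 + 10 + 26 + 28 = 103.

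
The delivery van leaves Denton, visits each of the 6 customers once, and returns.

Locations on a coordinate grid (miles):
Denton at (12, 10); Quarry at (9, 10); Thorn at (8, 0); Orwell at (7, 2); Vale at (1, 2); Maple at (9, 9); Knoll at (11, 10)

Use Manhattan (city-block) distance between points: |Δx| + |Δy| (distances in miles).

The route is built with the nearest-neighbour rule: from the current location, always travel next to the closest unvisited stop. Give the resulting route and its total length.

At Denton the remaining stops are Knoll 1, Quarry 3, Maple 4, Orwell 13, Thorn 14, Vale 19; go to Knoll.
At Knoll the remaining stops are Quarry 2, Maple 3, Orwell 12, Thorn 13, Vale 18; go to Quarry.
At Quarry the remaining stops are Maple 1, Orwell 10, Thorn 11, Vale 16; go to Maple.
At Maple the remaining stops are Orwell 9, Thorn 10, Vale 15; go to Orwell.
At Orwell the remaining stops are Thorn 3, Vale 6; go to Thorn.
At Thorn the remaining stops are Vale 9; go to Vale.
Return Vale→Denton: 19.
Total = 1 + 2 + 1 + 9 + 3 + 9 + 19 = 44.

Nearest-neighbour total = 44 miles; route Denton → Knoll → Quarry → Maple → Orwell → Thorn → Vale → Denton.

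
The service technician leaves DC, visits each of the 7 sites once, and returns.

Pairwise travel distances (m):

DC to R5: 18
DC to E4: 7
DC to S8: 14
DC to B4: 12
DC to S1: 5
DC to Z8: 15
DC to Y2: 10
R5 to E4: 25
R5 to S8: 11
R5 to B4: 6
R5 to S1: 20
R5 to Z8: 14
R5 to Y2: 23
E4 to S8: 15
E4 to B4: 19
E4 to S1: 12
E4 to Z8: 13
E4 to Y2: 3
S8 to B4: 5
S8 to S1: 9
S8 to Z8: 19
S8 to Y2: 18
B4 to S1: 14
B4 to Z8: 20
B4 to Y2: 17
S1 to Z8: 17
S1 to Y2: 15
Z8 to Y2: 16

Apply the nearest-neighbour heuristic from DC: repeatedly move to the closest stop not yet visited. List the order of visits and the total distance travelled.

DC → [S1:5 / E4:7 / Y2:10 / B4:12 / S8:14 / Z8:15 / R5:18] → S1 (5)
S1 → [S8:9 / E4:12 / B4:14 / Y2:15 / Z8:17 / R5:20] → S8 (9)
S8 → [B4:5 / R5:11 / E4:15 / Y2:18 / Z8:19] → B4 (5)
B4 → [R5:6 / Y2:17 / E4:19 / Z8:20] → R5 (6)
R5 → [Z8:14 / Y2:23 / E4:25] → Z8 (14)
Z8 → [E4:13 / Y2:16] → E4 (13)
E4 → [Y2:3] → Y2 (3)
Return Y2→DC: 10.
Total = 5 + 9 + 5 + 6 + 14 + 13 + 3 + 10 = 65.

Nearest-neighbour total = 65 m; route DC → S1 → S8 → B4 → R5 → Z8 → E4 → Y2 → DC.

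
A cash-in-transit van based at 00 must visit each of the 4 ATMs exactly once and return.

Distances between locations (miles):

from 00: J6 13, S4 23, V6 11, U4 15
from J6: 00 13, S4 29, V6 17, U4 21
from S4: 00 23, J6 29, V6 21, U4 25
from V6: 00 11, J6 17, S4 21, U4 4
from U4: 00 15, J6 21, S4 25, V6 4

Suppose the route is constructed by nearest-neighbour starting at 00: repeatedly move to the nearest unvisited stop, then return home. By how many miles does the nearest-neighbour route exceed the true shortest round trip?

Excess over optimum: 6 miles.

00: V6=11, J6=13, U4=15, S4=23 ⇒ V6
V6: U4=4, J6=17, S4=21 ⇒ U4
U4: J6=21, S4=25 ⇒ J6
J6: S4=29 ⇒ S4
NN route 00 → V6 → U4 → J6 → S4 → 00 costs 88.
Optimal: 00 → J6 → S4 → V6 → U4 → 00 costs 82 (by enumerating all 12 distinct tours).
Excess = 88 − 82 = 6.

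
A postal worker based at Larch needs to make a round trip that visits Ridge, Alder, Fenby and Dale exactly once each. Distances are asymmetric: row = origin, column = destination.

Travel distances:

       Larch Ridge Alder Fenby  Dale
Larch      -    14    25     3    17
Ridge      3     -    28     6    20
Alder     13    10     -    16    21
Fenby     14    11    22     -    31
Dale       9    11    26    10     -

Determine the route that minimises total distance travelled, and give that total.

Larch-Ridge-Alder-Fenby-Dale-Larch: 14+28+16+31+9 = 98
Larch-Ridge-Alder-Dale-Fenby-Larch: 14+28+21+10+14 = 87
Larch-Ridge-Fenby-Alder-Dale-Larch: 14+6+22+21+9 = 72
Larch-Ridge-Fenby-Dale-Alder-Larch: 14+6+31+26+13 = 90
Larch-Ridge-Dale-Alder-Fenby-Larch: 14+20+26+16+14 = 90
Larch-Ridge-Dale-Fenby-Alder-Larch: 14+20+10+22+13 = 79
Larch-Alder-Ridge-Fenby-Dale-Larch: 25+10+6+31+9 = 81
Larch-Alder-Ridge-Dale-Fenby-Larch: 25+10+20+10+14 = 79
Larch-Alder-Fenby-Ridge-Dale-Larch: 25+16+11+20+9 = 81
Larch-Alder-Fenby-Dale-Ridge-Larch: 25+16+31+11+3 = 86
Larch-Alder-Dale-Ridge-Fenby-Larch: 25+21+11+6+14 = 77
Larch-Alder-Dale-Fenby-Ridge-Larch: 25+21+10+11+3 = 70
Larch-Fenby-Ridge-Alder-Dale-Larch: 3+11+28+21+9 = 72
Larch-Fenby-Ridge-Dale-Alder-Larch: 3+11+20+26+13 = 73
… (10 more)
Larch-Fenby-Alder-Dale-Ridge-Larch: 3+22+21+11+3 = 60  ← best
The minimum is 60.
One optimal route: Larch → Fenby → Alder → Dale → Ridge → Larch.

Shortest round trip = 60.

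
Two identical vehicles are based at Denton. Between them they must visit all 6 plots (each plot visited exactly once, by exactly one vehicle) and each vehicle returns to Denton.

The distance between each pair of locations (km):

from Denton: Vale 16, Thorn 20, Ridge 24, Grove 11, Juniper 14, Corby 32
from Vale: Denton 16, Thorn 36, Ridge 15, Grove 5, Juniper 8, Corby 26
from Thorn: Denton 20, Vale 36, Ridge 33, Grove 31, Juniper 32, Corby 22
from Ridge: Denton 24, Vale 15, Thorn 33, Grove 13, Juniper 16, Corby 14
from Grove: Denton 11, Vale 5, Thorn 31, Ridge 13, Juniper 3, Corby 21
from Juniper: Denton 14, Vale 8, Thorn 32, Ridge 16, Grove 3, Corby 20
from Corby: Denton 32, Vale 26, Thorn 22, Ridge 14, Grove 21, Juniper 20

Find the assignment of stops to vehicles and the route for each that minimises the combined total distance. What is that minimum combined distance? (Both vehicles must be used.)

Minimum combined distance: 115 km.

Try each way of splitting the stops between the two vehicles (each non-empty) and, for each split, find the best tour for each vehicle:
  {Vale} + {Thorn, Ridge, Grove, Juniper, Corby}: 32 + 86 = 118
  {Thorn} + {Vale, Ridge, Grove, Juniper, Corby}: 40 + 79 = 119
  {Vale, Thorn} + {Ridge, Grove, Juniper, Corby}: 72 + 72 = 144
  {Ridge} + {Vale, Thorn, Grove, Juniper, Corby}: 48 + 86 = 134
  {Vale, Ridge} + {Thorn, Grove, Juniper, Corby}: 55 + 76 = 131
  {Thorn, Ridge} + {Vale, Grove, Juniper, Corby}: 77 + 76 = 153
  … (31 splits in total)
  {Grove} + {Vale, Thorn, Ridge, Juniper, Corby}: 22 + 93 = 115  ← best
Best: vehicle 1 Denton → Grove → Denton = 22; vehicle 2 Denton → Thorn → Corby → Ridge → Vale → Juniper → Denton = 93; combined 115.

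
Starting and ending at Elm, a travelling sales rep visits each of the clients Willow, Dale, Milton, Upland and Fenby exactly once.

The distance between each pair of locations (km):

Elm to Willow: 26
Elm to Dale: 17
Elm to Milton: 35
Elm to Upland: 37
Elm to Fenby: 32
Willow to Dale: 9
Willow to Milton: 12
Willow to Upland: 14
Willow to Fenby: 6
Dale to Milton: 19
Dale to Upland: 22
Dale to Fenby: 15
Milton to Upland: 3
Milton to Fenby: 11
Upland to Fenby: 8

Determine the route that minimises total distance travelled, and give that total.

Shortest round trip = 78 km.

There are 60 distinct closed tours to check (reversals are equivalent).
Elm-Willow-Dale-Milton-Upland-Fenby-Elm: 26+9+19+3+8+32 = 97
Elm-Willow-Dale-Milton-Fenby-Upland-Elm: 26+9+19+11+8+37 = 110
Elm-Willow-Dale-Upland-Milton-Fenby-Elm: 26+9+22+3+11+32 = 103
Elm-Willow-Dale-Upland-Fenby-Milton-Elm: 26+9+22+8+11+35 = 111
Elm-Willow-Dale-Fenby-Milton-Upland-Elm: 26+9+15+11+3+37 = 101
Elm-Willow-Dale-Fenby-Upland-Milton-Elm: 26+9+15+8+3+35 = 96
Elm-Willow-Milton-Dale-Upland-Fenby-Elm: 26+12+19+22+8+32 = 119
Elm-Willow-Milton-Dale-Fenby-Upland-Elm: 26+12+19+15+8+37 = 117
Elm-Willow-Milton-Upland-Dale-Fenby-Elm: 26+12+3+22+15+32 = 110
Elm-Willow-Milton-Upland-Fenby-Dale-Elm: 26+12+3+8+15+17 = 81
Elm-Willow-Milton-Fenby-Dale-Upland-Elm: 26+12+11+15+22+37 = 123
Elm-Willow-Milton-Fenby-Upland-Dale-Elm: 26+12+11+8+22+17 = 96
Elm-Willow-Upland-Dale-Milton-Fenby-Elm: 26+14+22+19+11+32 = 124
Elm-Willow-Upland-Dale-Fenby-Milton-Elm: 26+14+22+15+11+35 = 123
… (46 more)
Elm-Dale-Willow-Fenby-Upland-Milton-Elm: 17+9+6+8+3+35 = 78  ← best
The minimum is 78.
One optimal route: Elm → Dale → Willow → Fenby → Upland → Milton → Elm (or its reverse).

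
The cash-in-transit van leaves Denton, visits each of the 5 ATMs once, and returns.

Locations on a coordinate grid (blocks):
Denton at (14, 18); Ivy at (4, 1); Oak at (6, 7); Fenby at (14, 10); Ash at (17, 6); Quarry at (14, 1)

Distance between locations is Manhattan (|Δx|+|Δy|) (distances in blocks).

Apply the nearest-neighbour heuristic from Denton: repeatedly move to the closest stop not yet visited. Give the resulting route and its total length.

60 blocks along Denton → Fenby → Ash → Quarry → Ivy → Oak → Denton.

From Denton: distances to unvisited — Fenby=8, Ash=15, Quarry=17, Oak=19, Ivy=27. Nearest is Fenby (8).
From Fenby: distances to unvisited — Ash=7, Quarry=9, Oak=11, Ivy=19. Nearest is Ash (7).
From Ash: distances to unvisited — Quarry=8, Oak=12, Ivy=18. Nearest is Quarry (8).
From Quarry: distances to unvisited — Ivy=10, Oak=14. Nearest is Ivy (10).
From Ivy: distances to unvisited — Oak=8. Nearest is Oak (8).
Return Oak→Denton: 19.
Total = 8 + 7 + 8 + 10 + 8 + 19 = 60.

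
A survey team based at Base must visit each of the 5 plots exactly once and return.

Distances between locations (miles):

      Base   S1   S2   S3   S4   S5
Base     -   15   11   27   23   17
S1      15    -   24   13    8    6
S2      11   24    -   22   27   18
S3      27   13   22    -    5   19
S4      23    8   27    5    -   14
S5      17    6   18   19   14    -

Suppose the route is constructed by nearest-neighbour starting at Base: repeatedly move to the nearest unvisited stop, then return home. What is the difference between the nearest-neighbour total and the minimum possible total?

Excess over optimum: 6 miles.

Base: S2=11, S1=15, S5=17, S4=23, S3=27 ⇒ S2
S2: S5=18, S3=22, S1=24, S4=27 ⇒ S5
S5: S1=6, S4=14, S3=19 ⇒ S1
S1: S4=8, S3=13 ⇒ S4
S4: S3=5 ⇒ S3
NN route Base → S2 → S5 → S1 → S4 → S3 → Base costs 75.
Optimal: Base → S2 → S3 → S4 → S1 → S5 → Base costs 69 (by enumerating all 60 distinct tours).
Excess = 75 − 69 = 6.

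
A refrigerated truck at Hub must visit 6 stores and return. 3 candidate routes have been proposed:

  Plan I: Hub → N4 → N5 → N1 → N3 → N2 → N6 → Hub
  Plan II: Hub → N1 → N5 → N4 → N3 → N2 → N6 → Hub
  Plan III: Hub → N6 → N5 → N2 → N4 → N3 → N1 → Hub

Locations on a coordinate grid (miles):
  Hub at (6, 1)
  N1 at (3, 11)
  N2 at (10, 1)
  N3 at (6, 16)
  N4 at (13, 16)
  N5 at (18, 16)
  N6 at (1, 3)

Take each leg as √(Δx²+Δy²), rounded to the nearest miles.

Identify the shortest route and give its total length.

68 miles — Plan II is the shortest.

Plan I: 17 + 5 + 16 + 6 + 16 + 9 + 5 = 74
Plan II: 10 + 16 + 5 + 7 + 16 + 9 + 5 = 68
Plan III: 5 + 21 + 17 + 15 + 7 + 6 + 10 = 81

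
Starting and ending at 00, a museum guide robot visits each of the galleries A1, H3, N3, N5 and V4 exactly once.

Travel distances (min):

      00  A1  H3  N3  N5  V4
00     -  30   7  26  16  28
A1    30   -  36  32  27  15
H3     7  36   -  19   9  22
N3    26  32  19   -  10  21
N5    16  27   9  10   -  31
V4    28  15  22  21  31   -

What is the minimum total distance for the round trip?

With 5 stops there are 5!/2 = 60 distinct round trips (a route and its reverse cost the same).
00-A1-H3-N3-N5-V4-00: 30+36+19+10+31+28 = 154
00-A1-H3-N3-V4-N5-00: 30+36+19+21+31+16 = 153
00-A1-H3-N5-N3-V4-00: 30+36+9+10+21+28 = 134
00-A1-H3-N5-V4-N3-00: 30+36+9+31+21+26 = 153
00-A1-H3-V4-N3-N5-00: 30+36+22+21+10+16 = 135
00-A1-H3-V4-N5-N3-00: 30+36+22+31+10+26 = 155
00-A1-N3-H3-N5-V4-00: 30+32+19+9+31+28 = 149
00-A1-N3-H3-V4-N5-00: 30+32+19+22+31+16 = 150
00-A1-N3-N5-H3-V4-00: 30+32+10+9+22+28 = 131
00-A1-N3-N5-V4-H3-00: 30+32+10+31+22+7 = 132
00-A1-N3-V4-H3-N5-00: 30+32+21+22+9+16 = 130
00-A1-N3-V4-N5-H3-00: 30+32+21+31+9+7 = 130
00-A1-N5-H3-N3-V4-00: 30+27+9+19+21+28 = 134
00-A1-N5-H3-V4-N3-00: 30+27+9+22+21+26 = 135
… (46 more)
00-A1-V4-N3-N5-H3-00: 30+15+21+10+9+7 = 92  ← best
The minimum is 92.
One optimal route: 00 → A1 → V4 → N3 → N5 → H3 → 00 (or its reverse).

Shortest round trip = 92 min.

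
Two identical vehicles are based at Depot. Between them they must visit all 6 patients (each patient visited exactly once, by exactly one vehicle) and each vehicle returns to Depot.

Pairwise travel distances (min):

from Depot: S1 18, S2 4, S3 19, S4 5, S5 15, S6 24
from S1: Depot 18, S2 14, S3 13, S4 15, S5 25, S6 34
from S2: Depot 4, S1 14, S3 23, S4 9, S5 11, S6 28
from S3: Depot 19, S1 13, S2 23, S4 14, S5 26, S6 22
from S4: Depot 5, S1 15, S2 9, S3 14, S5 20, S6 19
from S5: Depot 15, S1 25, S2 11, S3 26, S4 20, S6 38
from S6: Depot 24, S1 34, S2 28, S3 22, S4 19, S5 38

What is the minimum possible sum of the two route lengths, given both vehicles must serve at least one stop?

Minimum combined distance: 107 min.

There are 2^5 − 1 = 31 ways to divide the 6 stops into two non-empty groups. For each, the best each vehicle can do is its own shortest tour through its group:
  {S1} + {S2, S3, S4, S5, S6}: 36 + 87 = 123
  {S2} + {S1, S3, S4, S5, S6}: 8 + 99 = 107
  {S1, S2} + {S3, S4, S5, S6}: 36 + 87 = 123
  {S3} + {S1, S2, S4, S5, S6}: 38 + 98 = 136
  {S1, S3} + {S2, S4, S5, S6}: 50 + 77 = 127
  {S2, S3} + {S1, S4, S5, S6}: 46 + 98 = 144
  … (31 splits in total)
Best: vehicle 1 Depot → S2 → Depot = 8; vehicle 2 Depot → S4 → S6 → S3 → S1 → S5 → Depot = 99; combined 107.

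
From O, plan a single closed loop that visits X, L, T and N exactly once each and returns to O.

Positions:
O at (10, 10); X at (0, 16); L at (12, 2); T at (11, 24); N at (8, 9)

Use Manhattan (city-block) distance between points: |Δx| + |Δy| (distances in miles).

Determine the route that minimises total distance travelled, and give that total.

Shortest round trip = 70 miles.

With 4 stops there are 4!/2 = 12 distinct round trips (a route and its reverse cost the same).
O - X - L - T - N - O: 16+26+23+18+3 = 86
O - X - L - N - T - O: 16+26+11+18+15 = 86
O - X - T - L - N - O: 16+19+23+11+3 = 72
O - X - T - N - L - O: 16+19+18+11+10 = 74
O - X - N - L - T - O: 16+15+11+23+15 = 80
O - X - N - T - L - O: 16+15+18+23+10 = 82
O - L - X - T - N - O: 10+26+19+18+3 = 76
O - L - X - N - T - O: 10+26+15+18+15 = 84
O - L - T - X - N - O: 10+23+19+15+3 = 70
O - L - N - X - T - O: 10+11+15+19+15 = 70
O - T - X - L - N - O: 15+19+26+11+3 = 74
O - T - L - X - N - O: 15+23+26+15+3 = 82
The minimum is 70.
One optimal route: O → L → T → X → N → O (or its reverse).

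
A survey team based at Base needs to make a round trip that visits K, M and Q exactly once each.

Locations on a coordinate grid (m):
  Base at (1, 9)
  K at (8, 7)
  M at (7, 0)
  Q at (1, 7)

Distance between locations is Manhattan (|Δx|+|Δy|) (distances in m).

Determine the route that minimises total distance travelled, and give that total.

With 3 stops there are 3!/2 = 3 distinct round trips (a route and its reverse cost the same).
Base → K → M → Q → Base: 9+8+13+2 = 32
Base → K → Q → M → Base: 9+7+13+15 = 44
Base → M → K → Q → Base: 15+8+7+2 = 32
The minimum is 32.
One optimal route: Base → K → M → Q → Base (or its reverse).

32 m — the shortest possible round trip.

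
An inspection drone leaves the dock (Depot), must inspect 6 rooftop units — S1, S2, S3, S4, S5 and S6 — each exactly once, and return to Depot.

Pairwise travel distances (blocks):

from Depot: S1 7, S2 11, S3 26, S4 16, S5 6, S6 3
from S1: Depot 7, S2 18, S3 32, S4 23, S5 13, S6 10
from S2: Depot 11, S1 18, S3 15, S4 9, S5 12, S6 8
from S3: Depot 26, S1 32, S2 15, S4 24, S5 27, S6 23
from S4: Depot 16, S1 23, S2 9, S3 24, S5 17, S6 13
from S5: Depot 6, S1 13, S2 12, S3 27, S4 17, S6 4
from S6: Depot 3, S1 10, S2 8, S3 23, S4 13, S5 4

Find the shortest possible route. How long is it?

Depot - S1 - S2 - S3 - S4 - S5 - S6 - Depot: 7+18+15+24+17+4+3 = 88
Depot - S1 - S2 - S3 - S4 - S6 - S5 - Depot: 7+18+15+24+13+4+6 = 87
Depot - S1 - S2 - S3 - S5 - S4 - S6 - Depot: 7+18+15+27+17+13+3 = 100
Depot - S1 - S2 - S3 - S5 - S6 - S4 - Depot: 7+18+15+27+4+13+16 = 100
Depot - S1 - S2 - S3 - S6 - S4 - S5 - Depot: 7+18+15+23+13+17+6 = 99
Depot - S1 - S2 - S3 - S6 - S5 - S4 - Depot: 7+18+15+23+4+17+16 = 100
Depot - S1 - S2 - S4 - S3 - S5 - S6 - Depot: 7+18+9+24+27+4+3 = 92
Depot - S1 - S2 - S4 - S3 - S6 - S5 - Depot: 7+18+9+24+23+4+6 = 91
… (352 more)
Depot - S1 - S3 - S2 - S4 - S6 - S5 - Depot: 7+32+15+9+13+4+6 = 86  ← best
The minimum is 86.
One optimal route: Depot → S1 → S3 → S2 → S4 → S6 → S5 → Depot (or its reverse).

Minimum total distance: 86 blocks.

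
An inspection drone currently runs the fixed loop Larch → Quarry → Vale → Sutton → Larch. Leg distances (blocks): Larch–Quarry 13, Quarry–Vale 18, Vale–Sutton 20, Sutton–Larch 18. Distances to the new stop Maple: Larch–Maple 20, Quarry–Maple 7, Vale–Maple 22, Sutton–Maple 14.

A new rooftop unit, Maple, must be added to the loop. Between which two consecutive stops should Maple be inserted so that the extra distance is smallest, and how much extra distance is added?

Insertion cost between consecutive stops i–j is d(i,Maple) + d(Maple,j) − d(i,j):
  between Larch and Quarry: 20 + 7 − 13 = 14
  between Quarry and Vale: 7 + 22 − 18 = 11
  between Vale and Sutton: 22 + 14 − 20 = 16
  between Sutton and Larch: 14 + 20 − 18 = 16
Cheapest insertion is between Quarry and Vale, adding 11.
New total = 69 + 11 = 80.

Minimum extra distance: 11 blocks, inserting Maple between Quarry and Vale.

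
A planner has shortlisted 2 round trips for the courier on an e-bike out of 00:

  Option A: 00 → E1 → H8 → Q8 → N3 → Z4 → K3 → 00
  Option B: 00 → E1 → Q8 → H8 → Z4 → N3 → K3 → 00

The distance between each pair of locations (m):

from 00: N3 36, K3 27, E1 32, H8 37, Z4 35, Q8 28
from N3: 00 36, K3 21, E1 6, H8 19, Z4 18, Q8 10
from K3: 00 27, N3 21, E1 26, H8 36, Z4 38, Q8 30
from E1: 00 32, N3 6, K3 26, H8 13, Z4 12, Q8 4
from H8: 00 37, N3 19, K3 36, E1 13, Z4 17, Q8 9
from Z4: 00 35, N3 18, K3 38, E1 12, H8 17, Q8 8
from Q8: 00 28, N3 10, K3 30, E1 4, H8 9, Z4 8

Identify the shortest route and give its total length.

Option A: 32 + 13 + 9 + 10 + 18 + 38 + 27 = 147
Option B: 32 + 4 + 9 + 17 + 18 + 21 + 27 = 128

Shortest is Option B, total 128 m.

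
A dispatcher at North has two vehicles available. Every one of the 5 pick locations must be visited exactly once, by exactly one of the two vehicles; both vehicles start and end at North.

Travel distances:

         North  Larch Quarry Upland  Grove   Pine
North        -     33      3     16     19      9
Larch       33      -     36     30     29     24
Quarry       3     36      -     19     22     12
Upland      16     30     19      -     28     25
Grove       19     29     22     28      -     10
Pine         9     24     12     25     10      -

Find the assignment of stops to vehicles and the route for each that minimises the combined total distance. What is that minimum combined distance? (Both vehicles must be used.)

Minimum combined distance: 100.

There are 2^4 − 1 = 15 ways to divide the 5 stops into two non-empty groups. For each, the best each vehicle can do is its own shortest tour through its group:
  {Larch} + {Quarry, Upland, Grove, Pine}: 66 + 69 = 135
  {Quarry} + {Larch, Upland, Grove, Pine}: 6 + 94 = 100
  {Larch, Quarry} + {Upland, Grove, Pine}: 72 + 63 = 135
  {Upland} + {Larch, Quarry, Grove, Pine}: 32 + 87 = 119
  {Larch, Upland} + {Quarry, Grove, Pine}: 79 + 44 = 123
  {Quarry, Upland} + {Larch, Grove, Pine}: 38 + 81 = 119
  … (15 splits in total)
Best: vehicle 1 North → Quarry → North = 6; vehicle 2 North → Upland → Larch → Grove → Pine → North = 94; combined 100.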